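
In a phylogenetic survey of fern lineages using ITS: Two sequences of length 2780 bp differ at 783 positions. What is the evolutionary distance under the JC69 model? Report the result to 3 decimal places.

0.353

p = 783/2780 ≈ 0.281655.
d = −(3/4) ln(1 − 4p/3) = −0.75 ln(1 − 0.37554) = −0.75 ln(0.62446)
  = −0.75 × (-0.470868) = 0.353151 substitutions/site.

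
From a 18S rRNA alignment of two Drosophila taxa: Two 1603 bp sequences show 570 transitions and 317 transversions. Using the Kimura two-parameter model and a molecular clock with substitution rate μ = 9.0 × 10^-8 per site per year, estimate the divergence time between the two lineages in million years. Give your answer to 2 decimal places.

P = 570/1603 ≈ 0.355583 and Q = 317/1603 ≈ 0.197754.
Under the Kimura two-parameter model, d = −½ ln(1 − 2P − Q) − ¼ ln(1 − 2Q).
1 − 2P − Q = 0.09108, giving −½ ln(0.09108) = 1.198009.
1 − 2Q = 0.604492, giving −¼ ln(0.604492) = 0.125842.
d = 1.198009 + 0.125842 = 1.323851.
Under a molecular clock d = 2μt, so t = d/(2μ) = 1.323851 / (2 × 9.0 × 10^-8) = 7.35 million years.

7.35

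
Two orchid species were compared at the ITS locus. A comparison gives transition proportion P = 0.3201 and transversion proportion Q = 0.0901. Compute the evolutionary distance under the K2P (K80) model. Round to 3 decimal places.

0.705

Under the Kimura two-parameter model, d = −½ ln(1 − 2P − Q) − ¼ ln(1 − 2Q).
1 − 2P − Q = 0.2697, giving −½ ln(0.2697) = 0.655223.
1 − 2Q = 0.8198, giving −¼ ln(0.8198) = 0.049674.
d = 0.655223 + 0.049674 = 0.704897.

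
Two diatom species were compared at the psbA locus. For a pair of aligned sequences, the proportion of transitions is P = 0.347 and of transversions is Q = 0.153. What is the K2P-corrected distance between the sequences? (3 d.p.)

Under the Kimura two-parameter model, d = −½ ln(1 − 2P − Q) − ¼ ln(1 − 2Q).
1 − 2P − Q = 0.153, giving −½ ln(0.153) = 0.938659.
1 − 2Q = 0.694, giving −¼ ln(0.694) = 0.091321.
d = 0.938659 + 0.091321 = 1.029980.

1.030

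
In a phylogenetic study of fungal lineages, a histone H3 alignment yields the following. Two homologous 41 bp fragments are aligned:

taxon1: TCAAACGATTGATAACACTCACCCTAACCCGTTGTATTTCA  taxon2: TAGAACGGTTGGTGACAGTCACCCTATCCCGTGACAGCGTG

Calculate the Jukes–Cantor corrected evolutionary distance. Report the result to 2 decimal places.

The sequences differ at 15 of 41 sites, so p = 15/41 ≈ 0.365854.
d = −(3/4) ln(1 − 4p/3) = −0.75 ln(1 − 0.487805) = −0.75 ln(0.512195)
  = −0.75 × (-0.669050) = 0.501788 substitutions/site.

0.50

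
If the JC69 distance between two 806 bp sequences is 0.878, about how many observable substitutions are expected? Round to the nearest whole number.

417

Invert JC69: p = (3/4)(1 − e^(−4d/3)) = 0.75 × (1 − e^(-1.170667)) = 0.75 × (1 − 0.310160) = 0.517380.
Expected differing sites = pL ≈ 0.517380 × 806 = 417.00828 ≈ 417.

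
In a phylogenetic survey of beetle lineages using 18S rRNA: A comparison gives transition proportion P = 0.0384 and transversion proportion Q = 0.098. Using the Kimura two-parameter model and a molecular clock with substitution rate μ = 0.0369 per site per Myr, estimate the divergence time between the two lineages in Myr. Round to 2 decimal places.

Under the Kimura two-parameter model, d = −½ ln(1 − 2P − Q) − ¼ ln(1 − 2Q).
1 − 2P − Q = 0.8252, giving −½ ln(0.8252) = 0.096065.
1 − 2Q = 0.804, giving −¼ ln(0.804) = 0.054539.
d = 0.096065 + 0.054539 = 0.150604.
Under a molecular clock d = 2μt, so t = d/(2μ) = 0.150604 / (2 × 0.0369) = 2.04 Myr.

2.04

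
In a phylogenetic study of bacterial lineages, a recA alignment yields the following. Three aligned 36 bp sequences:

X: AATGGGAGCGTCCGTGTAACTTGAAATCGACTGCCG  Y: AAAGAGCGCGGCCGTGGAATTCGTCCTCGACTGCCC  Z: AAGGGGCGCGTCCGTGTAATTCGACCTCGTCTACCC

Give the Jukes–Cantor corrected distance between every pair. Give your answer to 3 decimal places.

X–Y: 11/36 sites differ → p ≈ 0.305556, d = −0.75 ln(1 − 0.407408) = 0.392437 ≈ 0.392.
X–Z: 9/36 sites differ → p = 0.25, d = −0.75 ln(1 − 0.333333) = 0.304098 ≈ 0.304.
Y–Z: 7/36 sites differ → p ≈ 0.194444, d = −0.75 ln(1 − 0.259259) = 0.225078 ≈ 0.225.

d(X,Y) = 0.392, d(X,Z) = 0.304, d(Y,Z) = 0.225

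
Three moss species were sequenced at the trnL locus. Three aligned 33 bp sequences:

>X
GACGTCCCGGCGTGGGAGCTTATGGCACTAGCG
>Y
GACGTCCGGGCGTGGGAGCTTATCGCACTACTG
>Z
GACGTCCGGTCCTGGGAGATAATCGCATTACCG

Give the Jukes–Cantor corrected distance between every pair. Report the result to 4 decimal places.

d(X,Y) = 0.1322, d(X,Z) = 0.2928, d(Y,Z) = 0.2082

X–Y: 4/33 sites differ → p ≈ 0.121212, d = −0.75 ln(1 − 0.161616) = 0.132209 ≈ 0.1322.
X–Z: 8/33 sites differ → p ≈ 0.242424, d = −0.75 ln(1 − 0.323232) = 0.292820 ≈ 0.2928.
Y–Z: 6/33 sites differ → p ≈ 0.181818, d = −0.75 ln(1 − 0.242424) = 0.208224 ≈ 0.2082.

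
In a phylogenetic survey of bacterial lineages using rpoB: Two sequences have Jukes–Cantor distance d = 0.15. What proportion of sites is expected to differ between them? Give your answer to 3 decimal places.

0.136

p = (3/4)(1 − e^(−4d/3)) = 0.75 × (1 − e^(-0.2)) = 0.75 × (1 − 0.818731) = 0.135952.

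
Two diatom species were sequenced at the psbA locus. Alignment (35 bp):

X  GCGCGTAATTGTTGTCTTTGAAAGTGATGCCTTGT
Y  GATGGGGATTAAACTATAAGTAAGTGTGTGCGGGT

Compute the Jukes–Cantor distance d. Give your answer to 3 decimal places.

The sequences differ at 19 of 35 sites, so p = 19/35 ≈ 0.542857.
d = −(3/4) ln(1 − 4p/3) = −0.75 ln(1 − 0.723809) = −0.75 ln(0.276191)
  = −0.75 × (-1.286663) = 0.964997 substitutions/site.

0.965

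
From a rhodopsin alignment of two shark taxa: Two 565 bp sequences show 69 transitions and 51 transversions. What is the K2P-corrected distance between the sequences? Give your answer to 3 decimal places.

0.253

P = 69/565 ≈ 0.122124 and Q = 51/565 ≈ 0.090265.
Under the Kimura two-parameter model, d = −½ ln(1 − 2P − Q) − ¼ ln(1 − 2Q).
1 − 2P − Q = 0.665487, giving −½ ln(0.665487) = 0.203618.
1 − 2Q = 0.81947, giving −¼ ln(0.81947) = 0.049774.
d = 0.203618 + 0.049774 = 0.253392.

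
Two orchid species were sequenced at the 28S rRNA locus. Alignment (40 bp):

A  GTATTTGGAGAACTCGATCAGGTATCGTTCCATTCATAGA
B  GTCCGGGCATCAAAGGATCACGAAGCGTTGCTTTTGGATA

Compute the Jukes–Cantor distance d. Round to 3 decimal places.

0.752

The sequences differ at 19 of 40 sites, so p = 19/40 = 0.475.
d = −(3/4) ln(1 − 4p/3) = −0.75 ln(1 − 0.633333) = −0.75 ln(0.366667)
  = −0.75 × (-1.003301) = 0.752476 substitutions/site.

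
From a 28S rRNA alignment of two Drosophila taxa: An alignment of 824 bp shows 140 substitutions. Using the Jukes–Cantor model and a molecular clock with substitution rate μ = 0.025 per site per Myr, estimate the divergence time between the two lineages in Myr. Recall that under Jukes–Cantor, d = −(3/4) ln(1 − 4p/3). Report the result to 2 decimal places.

p = 140/824 ≈ 0.169903.
d = −(3/4) ln(1 − 4p/3) = −0.75 ln(1 − 0.226537) = −0.75 ln(0.773463)
  = −0.75 × (-0.256877) = 0.192658 substitutions/site.
Under a molecular clock d = 2μt, so t = d/(2μ) = 0.192658 / (2 × 0.025) = 3.85 Myr.

3.85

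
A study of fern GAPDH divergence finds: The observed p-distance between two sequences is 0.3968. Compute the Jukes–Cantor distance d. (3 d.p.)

d = −(3/4) ln(1 − 4p/3) = −0.75 ln(1 − 0.529067) = −0.75 ln(0.470933)
  = −0.75 × (-0.753039) = 0.564779 substitutions/site.

0.565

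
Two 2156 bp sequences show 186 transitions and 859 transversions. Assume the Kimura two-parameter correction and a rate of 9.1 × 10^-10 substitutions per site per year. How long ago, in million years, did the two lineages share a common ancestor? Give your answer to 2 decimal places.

451.40

P = 186/2156 ≈ 0.086271 and Q = 859/2156 ≈ 0.398423.
Under the Kimura two-parameter model, d = −½ ln(1 − 2P − Q) − ¼ ln(1 − 2Q).
1 − 2P − Q = 0.429035, giving −½ ln(0.429035) = 0.423108.
1 − 2Q = 0.203154, giving −¼ ln(0.203154) = 0.398448.
d = 0.423108 + 0.398448 = 0.821556.
Under a molecular clock d = 2μt, so t = d/(2μ) = 0.821556 / (2 × 9.1 × 10^-10) = 451.40 million years.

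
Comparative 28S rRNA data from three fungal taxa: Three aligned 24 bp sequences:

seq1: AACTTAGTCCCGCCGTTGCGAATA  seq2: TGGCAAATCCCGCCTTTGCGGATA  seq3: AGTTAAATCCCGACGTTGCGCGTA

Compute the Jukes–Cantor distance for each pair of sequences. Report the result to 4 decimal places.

seq1–seq2: 8/24 sites differ → p ≈ 0.333333, d = −0.75 ln(1 − 0.444444) = 0.440839 ≈ 0.4408.
seq1–seq3: 7/24 sites differ → p ≈ 0.291667, d = −0.75 ln(1 − 0.388889) = 0.369358 ≈ 0.3694.
seq2–seq3: 7/24 sites differ → p ≈ 0.291667, d = −0.75 ln(1 − 0.388889) = 0.369358 ≈ 0.3694.

d(seq1,seq2) = 0.4408, d(seq1,seq3) = 0.3694, d(seq2,seq3) = 0.3694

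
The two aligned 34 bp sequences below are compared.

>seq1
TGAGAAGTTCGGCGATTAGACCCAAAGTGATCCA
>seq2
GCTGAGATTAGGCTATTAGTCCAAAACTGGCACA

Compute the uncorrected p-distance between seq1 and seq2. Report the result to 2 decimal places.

0.38

The sequences differ at 13 of 34 positions.
p = 13/34 = 0.382352… ≈ 0.38 (to 2 d.p.).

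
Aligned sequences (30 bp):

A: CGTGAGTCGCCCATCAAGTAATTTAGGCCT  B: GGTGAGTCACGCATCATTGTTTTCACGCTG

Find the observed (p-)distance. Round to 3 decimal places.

The sequences differ at 12 of 30 positions.
p = 12/30 = 0.400.

0.400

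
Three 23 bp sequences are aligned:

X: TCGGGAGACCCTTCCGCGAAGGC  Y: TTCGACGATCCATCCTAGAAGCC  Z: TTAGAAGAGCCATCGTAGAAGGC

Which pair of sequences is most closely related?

X–Y: 9/23 differ, p = 0.391, d = 0.553.
X–Z: 8/23 differ, p = 0.348, d = 0.467.
Y–Z: 5/23 differ, p = 0.217, d = 0.257.
The smallest distance is between Y and Z.

Y and Z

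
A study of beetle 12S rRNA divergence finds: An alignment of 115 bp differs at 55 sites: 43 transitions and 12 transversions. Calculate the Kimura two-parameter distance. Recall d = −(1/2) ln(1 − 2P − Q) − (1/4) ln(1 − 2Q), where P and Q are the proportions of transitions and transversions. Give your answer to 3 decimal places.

P = 43/115 ≈ 0.373913 and Q = 12/115 ≈ 0.104348.
Under the Kimura two-parameter model, d = −½ ln(1 − 2P − Q) − ¼ ln(1 − 2Q).
1 − 2P − Q = 0.147826, giving −½ ln(0.147826) = 0.955860.
1 − 2Q = 0.791304, giving −¼ ln(0.791304) = 0.058518.
d = 0.955860 + 0.058518 = 1.014378.

1.014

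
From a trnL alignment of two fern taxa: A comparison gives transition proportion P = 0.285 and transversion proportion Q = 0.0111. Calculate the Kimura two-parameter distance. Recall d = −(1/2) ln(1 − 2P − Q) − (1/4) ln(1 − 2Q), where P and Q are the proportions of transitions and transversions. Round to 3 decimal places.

Under the Kimura two-parameter model, d = −½ ln(1 − 2P − Q) − ¼ ln(1 − 2Q).
1 − 2P − Q = 0.4189, giving −½ ln(0.4189) = 0.435062.
1 − 2Q = 0.9778, giving −¼ ln(0.9778) = 0.005613.
d = 0.435062 + 0.005613 = 0.440675.

0.441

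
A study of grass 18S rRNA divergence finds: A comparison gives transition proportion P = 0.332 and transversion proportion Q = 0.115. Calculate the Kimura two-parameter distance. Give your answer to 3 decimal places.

Under the Kimura two-parameter model, d = −½ ln(1 − 2P − Q) − ¼ ln(1 − 2Q).
1 − 2P − Q = 0.221, giving −½ ln(0.221) = 0.754796.
1 − 2Q = 0.77, giving −¼ ln(0.77) = 0.065341.
d = 0.754796 + 0.065341 = 0.820137.

0.820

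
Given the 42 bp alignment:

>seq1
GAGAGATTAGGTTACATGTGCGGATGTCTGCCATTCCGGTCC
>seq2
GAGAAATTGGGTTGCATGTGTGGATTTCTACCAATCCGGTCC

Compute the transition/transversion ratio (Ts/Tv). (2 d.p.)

Transitions are A↔G and C↔T; transversions are all other mismatches.
Transitions: 5. Transversions: 2.
R = 5/2 = 2.50.

2.50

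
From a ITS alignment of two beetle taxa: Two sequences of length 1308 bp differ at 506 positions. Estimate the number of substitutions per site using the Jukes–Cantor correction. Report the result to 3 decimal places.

0.544

p = 506/1308 ≈ 0.38685.
d = −(3/4) ln(1 − 4p/3) = −0.75 ln(1 − 0.5158) = −0.75 ln(0.4842)
  = −0.75 × (-0.725257) = 0.543943 substitutions/site.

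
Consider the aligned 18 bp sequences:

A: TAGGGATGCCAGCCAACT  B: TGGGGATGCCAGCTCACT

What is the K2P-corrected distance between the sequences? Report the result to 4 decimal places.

0.1922

Of 18 sites, 2 differences are transitions and 1 are transversions, so P = 2/18 ≈ 0.111111 and Q = 1/18 ≈ 0.055556.
Under the Kimura two-parameter model, d = −½ ln(1 − 2P − Q) − ¼ ln(1 − 2Q).
1 − 2P − Q = 0.722222, giving −½ ln(0.722222) = 0.162711.
1 − 2Q = 0.888888, giving −¼ ln(0.888888) = 0.029446.
d = 0.162711 + 0.029446 = 0.192157.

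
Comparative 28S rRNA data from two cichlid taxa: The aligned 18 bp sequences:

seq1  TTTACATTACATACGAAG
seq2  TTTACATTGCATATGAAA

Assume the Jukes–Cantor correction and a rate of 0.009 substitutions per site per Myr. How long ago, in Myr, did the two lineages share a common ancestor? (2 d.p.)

10.47

The sequences differ at 3 of 18 sites (9, 14, 18), so p = 3/18 ≈ 0.166667.
d = −(3/4) ln(1 − 4p/3) = −0.75 ln(1 − 0.222223) = −0.75 ln(0.777777)
  = −0.75 × (-0.251315) = 0.188486 substitutions/site.
Under a molecular clock d = 2μt, so t = d/(2μ) = 0.188486 / (2 × 0.009) = 10.47 Myr.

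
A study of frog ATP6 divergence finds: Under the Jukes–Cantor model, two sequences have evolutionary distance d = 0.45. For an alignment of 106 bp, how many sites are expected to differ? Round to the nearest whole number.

Invert JC69: p = (3/4)(1 − e^(−4d/3)) = 0.75 × (1 − e^(-0.6)) = 0.75 × (1 − 0.548812) = 0.338391.
Expected differing sites = pL ≈ 0.338391 × 106 = 35.869446 ≈ 36.

36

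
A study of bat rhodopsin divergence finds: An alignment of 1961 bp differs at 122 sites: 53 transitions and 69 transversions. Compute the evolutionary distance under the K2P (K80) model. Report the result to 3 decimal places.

P = 53/1961 ≈ 0.027027 and Q = 69/1961 ≈ 0.035186.
Under the Kimura two-parameter model, d = −½ ln(1 − 2P − Q) − ¼ ln(1 − 2Q).
1 − 2P − Q = 0.91076, giving −½ ln(0.91076) = 0.046738.
1 − 2Q = 0.929628, giving −¼ ln(0.929628) = 0.018243.
d = 0.046738 + 0.018243 = 0.064981.

0.065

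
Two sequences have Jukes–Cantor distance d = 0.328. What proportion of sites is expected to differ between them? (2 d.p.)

0.27

p = (3/4)(1 − e^(−4d/3)) = 0.75 × (1 − e^(-0.437333)) = 0.75 × (1 − 0.645756) = 0.265683.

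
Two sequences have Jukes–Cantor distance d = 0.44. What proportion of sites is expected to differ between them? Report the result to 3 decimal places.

p = (3/4)(1 − e^(−4d/3)) = 0.75 × (1 − e^(-0.586667)) = 0.75 × (1 − 0.556178) = 0.332867.

0.333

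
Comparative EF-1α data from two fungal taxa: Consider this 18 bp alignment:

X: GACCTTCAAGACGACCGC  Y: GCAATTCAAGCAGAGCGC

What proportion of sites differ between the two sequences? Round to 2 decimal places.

0.33

The sequences differ at 6 of 18 positions (sites 2, 3, 4, 11, 12, 15).
p = 6/18 = 0.333333… ≈ 0.33 (to 2 d.p.).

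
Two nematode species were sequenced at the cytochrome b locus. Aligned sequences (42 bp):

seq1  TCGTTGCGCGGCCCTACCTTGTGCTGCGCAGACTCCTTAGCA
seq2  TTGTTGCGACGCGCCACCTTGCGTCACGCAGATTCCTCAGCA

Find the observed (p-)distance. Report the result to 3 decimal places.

The sequences differ at 11 of 42 positions.
p = 11/42 = 0.261904… ≈ 0.262 (to 3 d.p.).

0.262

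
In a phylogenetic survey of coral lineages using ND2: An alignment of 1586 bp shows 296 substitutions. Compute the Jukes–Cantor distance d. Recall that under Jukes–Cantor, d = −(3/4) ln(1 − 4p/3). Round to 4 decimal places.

0.2146

p = 296/1586 ≈ 0.186633.
d = −(3/4) ln(1 − 4p/3) = −0.75 ln(1 − 0.248844) = −0.75 ln(0.751156)
  = −0.75 × (-0.286142) = 0.214607 substitutions/site.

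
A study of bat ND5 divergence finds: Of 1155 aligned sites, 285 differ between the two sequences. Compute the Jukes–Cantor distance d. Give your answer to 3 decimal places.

0.299

p = 285/1155 ≈ 0.246753.
d = −(3/4) ln(1 − 4p/3) = −0.75 ln(1 − 0.329004) = −0.75 ln(0.670996)
  = −0.75 × (-0.398992) = 0.299244 substitutions/site.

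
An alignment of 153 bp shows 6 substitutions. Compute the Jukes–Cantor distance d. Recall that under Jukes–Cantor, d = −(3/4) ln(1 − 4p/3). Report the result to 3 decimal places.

p = 6/153 ≈ 0.039216.
d = −(3/4) ln(1 − 4p/3) = −0.75 ln(1 − 0.052288) = −0.75 ln(0.947712)
  = −0.75 × (-0.053705) = 0.040279 substitutions/site.

0.040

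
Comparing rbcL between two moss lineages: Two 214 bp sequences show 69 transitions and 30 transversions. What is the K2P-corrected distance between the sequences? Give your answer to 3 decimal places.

0.851

P = 69/214 ≈ 0.32243 and Q = 30/214 ≈ 0.140187.
Under the Kimura two-parameter model, d = −½ ln(1 − 2P − Q) − ¼ ln(1 − 2Q).
1 − 2P − Q = 0.214953, giving −½ ln(0.214953) = 0.768668.
1 − 2Q = 0.719626, giving −¼ ln(0.719626) = 0.082256.
d = 0.768668 + 0.082256 = 0.850924.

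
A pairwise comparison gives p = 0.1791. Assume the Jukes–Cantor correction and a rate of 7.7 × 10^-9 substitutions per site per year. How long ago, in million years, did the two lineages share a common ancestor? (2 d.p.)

13.29

d = −(3/4) ln(1 − 4p/3) = −0.75 ln(1 − 0.2388) = −0.75 ln(0.7612)
  = −0.75 × (-0.272859) = 0.204644 substitutions/site.
Under a molecular clock d = 2μt, so t = d/(2μ) = 0.204644 / (2 × 7.7 × 10^-9) = 13.29 million years.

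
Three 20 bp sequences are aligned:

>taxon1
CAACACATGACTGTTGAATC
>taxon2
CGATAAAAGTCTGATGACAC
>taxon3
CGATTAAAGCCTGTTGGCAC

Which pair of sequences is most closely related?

taxon1–taxon2: 8/20 differ, p = 0.400, d = 0.572.
taxon1–taxon3: 9/20 differ, p = 0.450, d = 0.687.
taxon2–taxon3: 4/20 differ, p = 0.200, d = 0.233.
The smallest distance is between taxon2 and taxon3.

taxon2 and taxon3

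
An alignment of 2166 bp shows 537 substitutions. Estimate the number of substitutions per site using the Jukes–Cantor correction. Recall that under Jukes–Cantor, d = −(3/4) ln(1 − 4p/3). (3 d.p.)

p = 537/2166 ≈ 0.247922.
d = −(3/4) ln(1 − 4p/3) = −0.75 ln(1 − 0.330563) = −0.75 ln(0.669437)
  = −0.75 × (-0.401318) = 0.300989 substitutions/site.

0.301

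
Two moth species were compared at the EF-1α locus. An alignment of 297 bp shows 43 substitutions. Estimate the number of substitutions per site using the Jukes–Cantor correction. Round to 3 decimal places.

p = 43/297 ≈ 0.144781.
d = −(3/4) ln(1 − 4p/3) = −0.75 ln(1 − 0.193041) = −0.75 ln(0.806959)
  = −0.75 × (-0.214482) = 0.160862 substitutions/site.

0.161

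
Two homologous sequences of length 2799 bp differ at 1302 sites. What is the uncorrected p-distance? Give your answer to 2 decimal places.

p = 1302/2799 = 0.465166… ≈ 0.47 (to 2 d.p.).

0.47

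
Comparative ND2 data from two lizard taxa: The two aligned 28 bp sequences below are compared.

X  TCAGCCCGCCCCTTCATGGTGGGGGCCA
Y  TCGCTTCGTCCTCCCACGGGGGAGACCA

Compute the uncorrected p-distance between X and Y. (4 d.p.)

The sequences differ at 12 of 28 positions.
p = 12/28 = 0.428571… ≈ 0.4286 (to 4 d.p.).

0.4286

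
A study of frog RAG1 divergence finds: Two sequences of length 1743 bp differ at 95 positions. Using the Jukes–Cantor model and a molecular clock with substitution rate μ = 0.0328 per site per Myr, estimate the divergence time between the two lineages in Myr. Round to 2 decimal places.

p = 95/1743 ≈ 0.054504.
d = −(3/4) ln(1 − 4p/3) = −0.75 ln(1 − 0.072672) = −0.75 ln(0.927328)
  = −0.75 × (-0.075448) = 0.056586 substitutions/site.
Under a molecular clock d = 2μt, so t = d/(2μ) = 0.056586 / (2 × 0.0328) = 0.86 Myr.

0.86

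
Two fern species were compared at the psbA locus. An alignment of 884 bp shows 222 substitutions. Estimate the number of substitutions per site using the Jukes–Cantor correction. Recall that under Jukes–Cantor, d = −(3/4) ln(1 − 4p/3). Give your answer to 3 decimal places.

0.306

p = 222/884 ≈ 0.251131.
d = −(3/4) ln(1 − 4p/3) = −0.75 ln(1 − 0.334841) = −0.75 ln(0.665159)
  = −0.75 × (-0.407729) = 0.305797 substitutions/site.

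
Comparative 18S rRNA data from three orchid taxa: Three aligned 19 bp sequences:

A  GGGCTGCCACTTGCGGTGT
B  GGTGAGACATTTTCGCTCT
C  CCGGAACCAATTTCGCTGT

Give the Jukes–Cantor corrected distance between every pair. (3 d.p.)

d(A,B) = 0.618, d(A,C) = 0.618, d(B,C) = 0.507

A–B: 8/19 sites differ → p ≈ 0.421053, d = −0.75 ln(1 − 0.561404) = 0.618132 ≈ 0.618.
A–C: 8/19 sites differ → p ≈ 0.421053, d = −0.75 ln(1 − 0.561404) = 0.618132 ≈ 0.618.
B–C: 7/19 sites differ → p ≈ 0.368421, d = −0.75 ln(1 − 0.491228) = 0.506816 ≈ 0.507.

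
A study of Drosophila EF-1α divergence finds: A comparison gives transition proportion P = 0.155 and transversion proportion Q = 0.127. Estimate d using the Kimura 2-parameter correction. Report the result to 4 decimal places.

Under the Kimura two-parameter model, d = −½ ln(1 − 2P − Q) − ¼ ln(1 − 2Q).
1 − 2P − Q = 0.563, giving −½ ln(0.563) = 0.287238.
1 − 2Q = 0.746, giving −¼ ln(0.746) = 0.073257.
d = 0.287238 + 0.073257 = 0.360495.

0.3605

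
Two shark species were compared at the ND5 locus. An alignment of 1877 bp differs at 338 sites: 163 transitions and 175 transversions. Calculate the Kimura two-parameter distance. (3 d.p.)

P = 163/1877 ≈ 0.086841 and Q = 175/1877 ≈ 0.093234.
Under the Kimura two-parameter model, d = −½ ln(1 − 2P − Q) − ¼ ln(1 − 2Q).
1 − 2P − Q = 0.733084, giving −½ ln(0.733084) = 0.155247.
1 − 2Q = 0.813532, giving −¼ ln(0.813532) = 0.051593.
d = 0.155247 + 0.051593 = 0.206840.

0.207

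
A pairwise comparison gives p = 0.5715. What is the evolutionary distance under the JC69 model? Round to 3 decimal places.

d = −(3/4) ln(1 − 4p/3) = −0.75 ln(1 − 0.762) = −0.75 ln(0.238)
  = −0.75 × (-1.435485) = 1.076614 substitutions/site.

1.077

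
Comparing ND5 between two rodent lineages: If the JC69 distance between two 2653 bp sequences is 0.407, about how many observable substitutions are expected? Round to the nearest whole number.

Invert JC69: p = (3/4)(1 − e^(−4d/3)) = 0.75 × (1 − e^(-0.542667)) = 0.75 × (1 − 0.581196) = 0.314103.
Expected differing sites = pL ≈ 0.314103 × 2653 = 833.315259 ≈ 833.

833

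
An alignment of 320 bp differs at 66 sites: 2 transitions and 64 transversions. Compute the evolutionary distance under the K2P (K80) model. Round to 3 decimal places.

0.247

P = 2/320 = 0.00625 and Q = 64/320 = 0.2.
Under the Kimura two-parameter model, d = −½ ln(1 − 2P − Q) − ¼ ln(1 − 2Q).
1 − 2P − Q = 0.7875, giving −½ ln(0.7875) = 0.119446.
1 − 2Q = 0.6, giving −¼ ln(0.6) = 0.127706.
d = 0.119446 + 0.127706 = 0.247152.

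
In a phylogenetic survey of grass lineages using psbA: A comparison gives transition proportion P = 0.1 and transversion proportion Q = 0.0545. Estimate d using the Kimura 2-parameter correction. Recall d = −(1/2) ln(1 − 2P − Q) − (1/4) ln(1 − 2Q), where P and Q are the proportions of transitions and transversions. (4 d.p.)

0.1757

Under the Kimura two-parameter model, d = −½ ln(1 − 2P − Q) − ¼ ln(1 − 2Q).
1 − 2P − Q = 0.7455, giving −½ ln(0.7455) = 0.146850.
1 − 2Q = 0.891, giving −¼ ln(0.891) = 0.028853.
d = 0.146850 + 0.028853 = 0.175703.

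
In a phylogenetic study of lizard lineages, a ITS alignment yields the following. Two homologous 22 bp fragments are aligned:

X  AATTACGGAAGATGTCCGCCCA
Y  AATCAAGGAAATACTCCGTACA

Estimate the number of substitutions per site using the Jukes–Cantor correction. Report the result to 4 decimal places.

The sequences differ at 8 of 22 sites (4, 6, 11, 12, 13, 14, 19, 20), so p = 8/22 ≈ 0.363636.
d = −(3/4) ln(1 − 4p/3) = −0.75 ln(1 − 0.484848) = −0.75 ln(0.515152)
  = −0.75 × (-0.663293) = 0.497470 substitutions/site.

0.4975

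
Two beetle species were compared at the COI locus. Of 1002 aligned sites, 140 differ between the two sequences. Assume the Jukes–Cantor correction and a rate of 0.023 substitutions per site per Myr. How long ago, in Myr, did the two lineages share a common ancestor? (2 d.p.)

p = 140/1002 ≈ 0.139721.
d = −(3/4) ln(1 − 4p/3) = −0.75 ln(1 − 0.186295) = −0.75 ln(0.813705)
  = −0.75 × (-0.206157) = 0.154618 substitutions/site.
Under a molecular clock d = 2μt, so t = d/(2μ) = 0.154618 / (2 × 0.023) = 3.36 Myr.

3.36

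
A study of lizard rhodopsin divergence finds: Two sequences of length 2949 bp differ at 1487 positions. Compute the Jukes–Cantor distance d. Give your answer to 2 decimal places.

p = 1487/2949 ≈ 0.504239.
d = −(3/4) ln(1 − 4p/3) = −0.75 ln(1 − 0.672319) = −0.75 ln(0.327681)
  = −0.75 × (-1.115715) = 0.836786 substitutions/site.

0.84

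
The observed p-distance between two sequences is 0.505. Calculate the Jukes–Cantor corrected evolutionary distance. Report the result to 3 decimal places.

d = −(3/4) ln(1 − 4p/3) = −0.75 ln(1 − 0.673333) = −0.75 ln(0.326667)
  = −0.75 × (-1.118814) = 0.839111 substitutions/site.

0.839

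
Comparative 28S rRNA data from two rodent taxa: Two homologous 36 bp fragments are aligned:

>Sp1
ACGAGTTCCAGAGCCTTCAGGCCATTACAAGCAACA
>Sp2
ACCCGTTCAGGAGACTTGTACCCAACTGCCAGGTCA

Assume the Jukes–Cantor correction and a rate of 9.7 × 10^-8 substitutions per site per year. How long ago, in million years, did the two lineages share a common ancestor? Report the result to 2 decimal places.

The sequences differ at 19 of 36 sites, so p = 19/36 ≈ 0.527778.
d = −(3/4) ln(1 − 4p/3) = −0.75 ln(1 − 0.703704) = −0.75 ln(0.296296)
  = −0.75 × (-1.216396) = 0.912297 substitutions/site.
Under a molecular clock d = 2μt, so t = d/(2μ) = 0.912297 / (2 × 9.7 × 10^-8) = 4.70 million years.

4.70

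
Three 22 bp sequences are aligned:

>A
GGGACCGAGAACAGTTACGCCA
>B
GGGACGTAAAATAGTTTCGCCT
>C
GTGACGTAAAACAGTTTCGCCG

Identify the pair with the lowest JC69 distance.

B and C

A–B: 6/22 differ, p = 0.273, d = 0.339.
A–C: 6/22 differ, p = 0.273, d = 0.339.
B–C: 3/22 differ, p = 0.136, d = 0.151.
The smallest distance is between B and C.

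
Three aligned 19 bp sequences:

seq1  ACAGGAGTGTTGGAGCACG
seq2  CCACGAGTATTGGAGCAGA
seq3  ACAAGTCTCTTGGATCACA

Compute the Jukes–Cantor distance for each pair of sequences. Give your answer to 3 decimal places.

seq1–seq2: 5/19 sites differ → p ≈ 0.263158, d = −0.75 ln(1 − 0.350877) = 0.324100 ≈ 0.324.
seq1–seq3: 6/19 sites differ → p ≈ 0.315789, d = −0.75 ln(1 − 0.421052) = 0.409907 ≈ 0.410.
seq2–seq3: 7/19 sites differ → p ≈ 0.368421, d = −0.75 ln(1 − 0.491228) = 0.506816 ≈ 0.507.

d(seq1,seq2) = 0.324, d(seq1,seq3) = 0.410, d(seq2,seq3) = 0.507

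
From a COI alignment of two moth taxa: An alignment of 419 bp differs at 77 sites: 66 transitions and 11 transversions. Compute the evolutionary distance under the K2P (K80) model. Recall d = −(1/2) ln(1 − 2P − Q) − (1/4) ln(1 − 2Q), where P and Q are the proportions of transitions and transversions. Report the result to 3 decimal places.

0.222

P = 66/419 ≈ 0.157518 and Q = 11/419 ≈ 0.026253.
Under the Kimura two-parameter model, d = −½ ln(1 − 2P − Q) − ¼ ln(1 − 2Q).
1 − 2P − Q = 0.658711, giving −½ ln(0.658711) = 0.208735.
1 − 2Q = 0.947494, giving −¼ ln(0.947494) = 0.013484.
d = 0.208735 + 0.013484 = 0.222219.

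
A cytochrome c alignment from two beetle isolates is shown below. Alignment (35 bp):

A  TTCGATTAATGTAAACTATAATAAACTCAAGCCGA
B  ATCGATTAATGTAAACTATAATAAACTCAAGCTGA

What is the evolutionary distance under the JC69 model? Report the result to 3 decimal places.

The sequences differ at 2 of 35 sites (1, 33), so p = 2/35 ≈ 0.057143.
d = −(3/4) ln(1 − 4p/3) = −0.75 ln(1 − 0.076191) = −0.75 ln(0.923809)
  = −0.75 × (-0.079250) = 0.059438 substitutions/site.

0.059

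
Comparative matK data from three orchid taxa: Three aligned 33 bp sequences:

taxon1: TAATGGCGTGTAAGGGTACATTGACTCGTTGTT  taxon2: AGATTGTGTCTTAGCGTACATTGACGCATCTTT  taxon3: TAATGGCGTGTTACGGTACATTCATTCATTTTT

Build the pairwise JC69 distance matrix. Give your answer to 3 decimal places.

taxon1–taxon2: 11/33 sites differ → p ≈ 0.333333, d = −0.75 ln(1 − 0.444444) = 0.440839 ≈ 0.441.
taxon1–taxon3: 6/33 sites differ → p ≈ 0.181818, d = −0.75 ln(1 − 0.242424) = 0.208224 ≈ 0.208.
taxon2–taxon3: 11/33 sites differ → p ≈ 0.333333, d = −0.75 ln(1 − 0.444444) = 0.440839 ≈ 0.441.

d(taxon1,taxon2) = 0.441, d(taxon1,taxon3) = 0.208, d(taxon2,taxon3) = 0.441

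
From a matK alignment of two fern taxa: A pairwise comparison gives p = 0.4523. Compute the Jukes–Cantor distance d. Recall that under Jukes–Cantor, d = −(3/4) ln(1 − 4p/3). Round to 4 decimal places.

0.6930

d = −(3/4) ln(1 − 4p/3) = −0.75 ln(1 − 0.603067) = −0.75 ln(0.396933)
  = −0.75 × (-0.923988) = 0.692991 substitutions/site.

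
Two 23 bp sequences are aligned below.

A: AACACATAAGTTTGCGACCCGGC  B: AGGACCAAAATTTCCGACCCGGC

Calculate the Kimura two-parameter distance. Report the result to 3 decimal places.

Of 23 sites, 2 differences are transitions and 4 are transversions, so P = 2/23 ≈ 0.086957 and Q = 4/23 ≈ 0.173913.
Under the Kimura two-parameter model, d = −½ ln(1 − 2P − Q) − ¼ ln(1 − 2Q).
1 − 2P − Q = 0.652173, giving −½ ln(0.652173) = 0.213723.
1 − 2Q = 0.652174, giving −¼ ln(0.652174) = 0.106861.
d = 0.213723 + 0.106861 = 0.320584.

0.321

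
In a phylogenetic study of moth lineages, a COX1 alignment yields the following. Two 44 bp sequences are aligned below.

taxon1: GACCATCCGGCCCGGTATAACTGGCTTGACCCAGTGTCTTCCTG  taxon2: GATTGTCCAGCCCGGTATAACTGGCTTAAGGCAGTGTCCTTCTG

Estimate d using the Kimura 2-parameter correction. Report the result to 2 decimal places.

0.25

Of 44 sites, 7 differences are transitions and 2 are transversions, so P = 7/44 ≈ 0.159091 and Q = 2/44 ≈ 0.045455.
Under the Kimura two-parameter model, d = −½ ln(1 − 2P − Q) − ¼ ln(1 − 2Q).
1 − 2P − Q = 0.636363, giving −½ ln(0.636363) = 0.225993.
1 − 2Q = 0.90909, giving −¼ ln(0.90909) = 0.023828.
d = 0.225993 + 0.023828 = 0.249821.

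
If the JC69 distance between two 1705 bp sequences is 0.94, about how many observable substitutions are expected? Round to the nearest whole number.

Invert JC69: p = (3/4)(1 − e^(−4d/3)) = 0.75 × (1 − e^(-1.253333)) = 0.75 × (1 − 0.285551) = 0.535837.
Expected differing sites = pL ≈ 0.535837 × 1705 = 913.602085 ≈ 914.

914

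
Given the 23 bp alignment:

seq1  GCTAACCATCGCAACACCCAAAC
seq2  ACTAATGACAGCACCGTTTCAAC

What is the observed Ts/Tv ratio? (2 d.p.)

1.75

Transitions are A↔G and C↔T; transversions are all other mismatches.
Transitions: 7. Transversions: 4.
R = 7/4 = 1.75.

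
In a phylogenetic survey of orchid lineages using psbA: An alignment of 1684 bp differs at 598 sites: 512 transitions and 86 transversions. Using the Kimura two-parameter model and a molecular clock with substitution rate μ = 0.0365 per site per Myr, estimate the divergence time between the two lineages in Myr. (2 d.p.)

P = 512/1684 ≈ 0.304038 and Q = 86/1684 ≈ 0.051069.
Under the Kimura two-parameter model, d = −½ ln(1 − 2P − Q) − ¼ ln(1 − 2Q).
1 − 2P − Q = 0.340855, giving −½ ln(0.340855) = 0.538149.
1 − 2Q = 0.897862, giving −¼ ln(0.897862) = 0.026935.
d = 0.538149 + 0.026935 = 0.565084.
Under a molecular clock d = 2μt, so t = d/(2μ) = 0.565084 / (2 × 0.0365) = 7.74 Myr.

7.74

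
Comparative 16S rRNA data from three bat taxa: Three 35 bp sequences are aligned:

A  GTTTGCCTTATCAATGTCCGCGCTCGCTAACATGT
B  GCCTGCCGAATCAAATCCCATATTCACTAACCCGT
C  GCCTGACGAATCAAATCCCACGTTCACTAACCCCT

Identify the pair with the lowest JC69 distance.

A–B: 14/35 differ, p = 0.400, d = 0.572.
A–C: 14/35 differ, p = 0.400, d = 0.572.
B–C: 4/35 differ, p = 0.114, d = 0.124.
The smallest distance is between B and C.

B and C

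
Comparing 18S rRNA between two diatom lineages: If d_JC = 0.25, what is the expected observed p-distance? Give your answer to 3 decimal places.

p = (3/4)(1 − e^(−4d/3)) = 0.75 × (1 − e^(-0.333333)) = 0.75 × (1 − 0.716532) = 0.212601.

0.213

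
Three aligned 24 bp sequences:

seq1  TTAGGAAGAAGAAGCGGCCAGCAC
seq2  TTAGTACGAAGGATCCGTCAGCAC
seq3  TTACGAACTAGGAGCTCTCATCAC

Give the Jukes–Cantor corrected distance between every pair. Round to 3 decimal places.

d(seq1,seq2) = 0.304, d(seq1,seq3) = 0.441, d(seq2,seq3) = 0.520

seq1–seq2: 6/24 sites differ → p = 0.25, d = −0.75 ln(1 − 0.333333) = 0.304098 ≈ 0.304.
seq1–seq3: 8/24 sites differ → p ≈ 0.333333, d = −0.75 ln(1 − 0.444444) = 0.440839 ≈ 0.441.
seq2–seq3: 9/24 sites differ → p = 0.375, d = −0.75 ln(1 − 0.5) = 0.519860 ≈ 0.520.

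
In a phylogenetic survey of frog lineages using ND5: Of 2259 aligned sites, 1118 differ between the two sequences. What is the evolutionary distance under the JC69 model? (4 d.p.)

0.8088

p = 1118/2259 ≈ 0.494909.
d = −(3/4) ln(1 − 4p/3) = −0.75 ln(1 − 0.659879) = −0.75 ln(0.340121)
  = −0.75 × (-1.078454) = 0.808841 substitutions/site.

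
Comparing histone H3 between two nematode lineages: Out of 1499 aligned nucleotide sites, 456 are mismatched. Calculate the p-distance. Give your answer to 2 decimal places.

0.30

p = 456/1499 = 0.304202… ≈ 0.30 (to 2 d.p.).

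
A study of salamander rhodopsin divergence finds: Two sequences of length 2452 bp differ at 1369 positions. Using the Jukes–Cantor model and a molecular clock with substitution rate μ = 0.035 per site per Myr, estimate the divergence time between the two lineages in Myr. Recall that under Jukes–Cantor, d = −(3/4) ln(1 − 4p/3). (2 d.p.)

14.62

p = 1369/2452 ≈ 0.55832.
d = −(3/4) ln(1 − 4p/3) = −0.75 ln(1 − 0.744427) = −0.75 ln(0.255573)
  = −0.75 × (-1.364247) = 1.023185 substitutions/site.
Under a molecular clock d = 2μt, so t = d/(2μ) = 1.023185 / (2 × 0.035) = 14.62 Myr.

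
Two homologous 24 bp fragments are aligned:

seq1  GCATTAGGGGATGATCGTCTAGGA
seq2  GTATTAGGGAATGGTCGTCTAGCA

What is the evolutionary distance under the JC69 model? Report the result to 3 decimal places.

0.188

The sequences differ at 4 of 24 sites (2, 10, 14, 23), so p = 4/24 ≈ 0.166667.
d = −(3/4) ln(1 − 4p/3) = −0.75 ln(1 − 0.222223) = −0.75 ln(0.777777)
  = −0.75 × (-0.251315) = 0.188486 substitutions/site.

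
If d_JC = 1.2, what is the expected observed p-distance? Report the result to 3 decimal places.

p = (3/4)(1 − e^(−4d/3)) = 0.75 × (1 − e^(-1.6)) = 0.75 × (1 − 0.201897) = 0.598577.

0.599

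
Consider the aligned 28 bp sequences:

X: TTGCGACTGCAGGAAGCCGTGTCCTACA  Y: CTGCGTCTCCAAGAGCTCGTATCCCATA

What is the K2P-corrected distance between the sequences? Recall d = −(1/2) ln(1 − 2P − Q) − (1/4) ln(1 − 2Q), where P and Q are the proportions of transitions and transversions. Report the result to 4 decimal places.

0.5274

Of 28 sites, 7 differences are transitions and 3 are transversions, so P = 7/28 = 0.25 and Q = 3/28 ≈ 0.107143.
Under the Kimura two-parameter model, d = −½ ln(1 − 2P − Q) − ¼ ln(1 − 2Q).
1 − 2P − Q = 0.392857, giving −½ ln(0.392857) = 0.467155.
1 − 2Q = 0.785714, giving −¼ ln(0.785714) = 0.060291.
d = 0.467155 + 0.060291 = 0.527446.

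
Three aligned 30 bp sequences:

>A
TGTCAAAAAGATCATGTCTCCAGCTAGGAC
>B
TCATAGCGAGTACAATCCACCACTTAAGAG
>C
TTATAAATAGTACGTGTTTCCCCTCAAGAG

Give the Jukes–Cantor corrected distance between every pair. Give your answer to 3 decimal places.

A–B: 16/30 sites differ → p ≈ 0.533333, d = −0.75 ln(1 − 0.711111) = 0.931285 ≈ 0.931.
A–C: 14/30 sites differ → p ≈ 0.466667, d = −0.75 ln(1 − 0.622223) = 0.730088 ≈ 0.730.
B–C: 12/30 sites differ → p = 0.4, d = −0.75 ln(1 − 0.533333) = 0.571605 ≈ 0.572.

d(A,B) = 0.931, d(A,C) = 0.730, d(B,C) = 0.572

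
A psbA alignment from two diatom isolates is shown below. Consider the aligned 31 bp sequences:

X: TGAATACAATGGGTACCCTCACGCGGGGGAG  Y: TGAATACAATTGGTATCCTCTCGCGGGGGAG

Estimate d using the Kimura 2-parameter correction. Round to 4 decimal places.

0.1036

Of 31 sites, 1 differences are transitions and 2 are transversions, so P = 1/31 ≈ 0.032258 and Q = 2/31 ≈ 0.064516.
Under the Kimura two-parameter model, d = −½ ln(1 − 2P − Q) − ¼ ln(1 − 2Q).
1 − 2P − Q = 0.870968, giving −½ ln(0.870968) = 0.069075.
1 − 2Q = 0.870968, giving −¼ ln(0.870968) = 0.034538.
d = 0.069075 + 0.034538 = 0.103613.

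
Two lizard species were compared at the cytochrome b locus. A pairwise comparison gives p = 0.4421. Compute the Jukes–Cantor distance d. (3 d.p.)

d = −(3/4) ln(1 − 4p/3) = −0.75 ln(1 − 0.589467) = −0.75 ln(0.410533)
  = −0.75 × (-0.890299) = 0.667724 substitutions/site.

0.668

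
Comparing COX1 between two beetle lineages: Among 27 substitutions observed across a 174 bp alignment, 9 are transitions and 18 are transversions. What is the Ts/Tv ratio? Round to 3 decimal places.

R = 9/18 = 0.500.

0.500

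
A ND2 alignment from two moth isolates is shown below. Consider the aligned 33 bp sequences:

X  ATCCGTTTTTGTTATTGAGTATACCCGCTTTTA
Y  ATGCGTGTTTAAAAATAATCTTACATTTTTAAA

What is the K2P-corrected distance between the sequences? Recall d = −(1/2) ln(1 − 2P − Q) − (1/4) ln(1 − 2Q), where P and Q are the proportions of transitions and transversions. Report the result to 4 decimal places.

0.7805

Of 33 sites, 5 differences are transitions and 11 are transversions, so P = 5/33 ≈ 0.151515 and Q = 11/33 ≈ 0.333333.
Under the Kimura two-parameter model, d = −½ ln(1 − 2P − Q) − ¼ ln(1 − 2Q).
1 − 2P − Q = 0.363637, giving −½ ln(0.363637) = 0.505800.
1 − 2Q = 0.333334, giving −¼ ln(0.333334) = 0.274653.
d = 0.505800 + 0.274653 = 0.780453.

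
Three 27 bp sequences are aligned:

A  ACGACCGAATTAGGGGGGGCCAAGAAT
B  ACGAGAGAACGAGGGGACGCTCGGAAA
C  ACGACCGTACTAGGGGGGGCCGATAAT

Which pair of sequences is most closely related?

A–B: 10/27 differ, p = 0.370, d = 0.511.
A–C: 4/27 differ, p = 0.148, d = 0.165.
B–C: 11/27 differ, p = 0.407, d = 0.588.
The smallest distance is between A and C.

A and C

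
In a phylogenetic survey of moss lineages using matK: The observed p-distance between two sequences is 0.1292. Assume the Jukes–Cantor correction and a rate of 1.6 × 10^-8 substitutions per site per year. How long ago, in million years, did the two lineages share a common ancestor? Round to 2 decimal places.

4.43

d = −(3/4) ln(1 − 4p/3) = −0.75 ln(1 − 0.172267) = −0.75 ln(0.827733)
  = −0.75 × (-0.189065) = 0.141799 substitutions/site.
Under a molecular clock d = 2μt, so t = d/(2μ) = 0.141799 / (2 × 1.6 × 10^-8) = 4.43 million years.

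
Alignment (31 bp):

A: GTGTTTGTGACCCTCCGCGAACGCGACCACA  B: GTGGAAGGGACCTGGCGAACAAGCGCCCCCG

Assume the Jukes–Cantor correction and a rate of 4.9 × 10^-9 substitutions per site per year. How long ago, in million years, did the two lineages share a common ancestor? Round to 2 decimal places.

The sequences differ at 14 of 31 sites, so p = 14/31 ≈ 0.451613.
d = −(3/4) ln(1 − 4p/3) = −0.75 ln(1 − 0.602151) = −0.75 ln(0.397849)
  = −0.75 × (-0.921683) = 0.691262 substitutions/site.
Under a molecular clock d = 2μt, so t = d/(2μ) = 0.691262 / (2 × 4.9 × 10^-9) = 70.54 million years.

70.54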